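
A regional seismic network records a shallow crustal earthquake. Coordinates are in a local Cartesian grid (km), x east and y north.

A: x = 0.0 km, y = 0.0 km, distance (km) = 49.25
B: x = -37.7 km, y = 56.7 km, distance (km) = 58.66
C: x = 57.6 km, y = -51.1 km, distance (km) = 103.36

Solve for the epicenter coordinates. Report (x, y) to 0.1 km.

Circle about each station: x² + y² = 49.25²; (x + 37.7)² + (y − 56.7)² = 58.66²; (x − 57.6)² + (y + 51.1)² = 103.36².
Subtracting the A equation from the B and C equations removes the quadratic terms:
-75.4 x + 113.4 y = 3620.75
115.2 x − 102.2 y = -2328.76
Solving the 2×2 system: x ≈ 19.8, y ≈ 45.1 km.
Check against A (with the unrounded x, y): √(x²+y²) = 49.23 ≈ 49.25 km. ✓

19.8 km east, 45.1 km north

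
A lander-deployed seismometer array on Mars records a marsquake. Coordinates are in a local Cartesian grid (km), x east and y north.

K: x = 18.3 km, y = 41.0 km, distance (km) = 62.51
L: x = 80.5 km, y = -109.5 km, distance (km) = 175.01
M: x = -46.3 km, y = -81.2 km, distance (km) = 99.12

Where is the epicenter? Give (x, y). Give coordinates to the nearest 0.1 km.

x ≈ -39.7 km, y ≈ 17.7 km

Circle about each station: (x − 18.3)² + (y − 41.0)² = 62.51²; (x − 80.5)² + (y + 109.5)² = 175.01²; (x + 46.3)² + (y + 81.2)² = 99.12².
Subtracting pairs of circle equations eliminates x²+y² and gives linear equations (the radical axes):
124.4 x − 301.0 y = -10266.39
-129.2 x − 244.4 y = 803.97
Solving the 2×2 system: x ≈ -39.7, y ≈ 17.7 km.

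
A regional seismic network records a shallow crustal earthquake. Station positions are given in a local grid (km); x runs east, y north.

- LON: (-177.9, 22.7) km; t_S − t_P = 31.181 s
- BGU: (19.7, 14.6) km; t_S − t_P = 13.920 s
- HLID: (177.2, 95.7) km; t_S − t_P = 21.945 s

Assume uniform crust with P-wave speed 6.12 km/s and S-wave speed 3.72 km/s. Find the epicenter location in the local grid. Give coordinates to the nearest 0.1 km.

Distance from S−P lag: d = Δt · v_P v_S / (v_P − v_S) = Δt · (6.12·3.72)/(6.12−3.72) ≈ 9.4860·Δt.
So d_LON = 295.78, d_BGU = 132.05, d_HLID = 208.17 km.
Circle about each station: (x + 177.9)² + (y − 22.7)² = 295.78²; (x − 19.7)² + (y − 14.6)² = 132.05²; (x − 177.2)² + (y − 95.7)² = 208.17².
Subtracting the LON equation from the BGU and HLID equations removes the quadratic terms:
395.2 x − 16.2 y = 38486.16
710.2 x + 146.0 y = 52545.69
Solving the 2×2 system: x ≈ 93.5, y ≈ -94.9 km.
Check against LON (with the unrounded x, y): √((x + 177.9)²+(y − 22.7)²) = 295.77 ≈ 295.78 km. ✓

(93.5, -94.9)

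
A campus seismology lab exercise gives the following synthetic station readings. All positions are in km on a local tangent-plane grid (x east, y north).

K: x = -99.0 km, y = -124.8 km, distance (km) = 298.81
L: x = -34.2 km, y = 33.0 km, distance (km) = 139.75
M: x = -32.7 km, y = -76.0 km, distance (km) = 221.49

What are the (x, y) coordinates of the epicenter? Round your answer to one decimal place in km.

Circle about each station: (x + 99.0)² + (y + 124.8)² = 298.81²; (x + 34.2)² + (y − 33.0)² = 139.75²; (x + 32.7)² + (y + 76.0)² = 221.49².
Subtracting pairs of circle equations eliminates x²+y² and gives linear equations (the radical axes):
129.6 x + 315.6 y = 46639.95
132.6 x + 97.6 y = 21698.85
Solving the 2×2 system: x ≈ 78.6, y ≈ 115.5 km.
Check against K (with the unrounded x, y): √((x + 99.0)²+(y + 124.8)²) = 298.82 ≈ 298.81 km. ✓

(78.6, 115.5)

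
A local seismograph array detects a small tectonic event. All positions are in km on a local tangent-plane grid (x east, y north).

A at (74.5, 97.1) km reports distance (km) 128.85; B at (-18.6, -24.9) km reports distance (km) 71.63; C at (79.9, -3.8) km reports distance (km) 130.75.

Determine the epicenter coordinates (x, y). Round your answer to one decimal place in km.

(-42.3, 42.7)

Circle about each station: (x − 74.5)² + (y − 97.1)² = 128.85²; (x + 18.6)² + (y + 24.9)² = 71.63²; (x − 79.9)² + (y + 3.8)² = 130.75².
Subtracting pairs of circle equations eliminates x²+y² and gives linear equations (the radical axes):
-186.2 x − 244.0 y = -2541.22
10.8 x − 201.8 y = -9073.45
Solving the 2×2 system: x ≈ -42.3, y ≈ 42.7 km.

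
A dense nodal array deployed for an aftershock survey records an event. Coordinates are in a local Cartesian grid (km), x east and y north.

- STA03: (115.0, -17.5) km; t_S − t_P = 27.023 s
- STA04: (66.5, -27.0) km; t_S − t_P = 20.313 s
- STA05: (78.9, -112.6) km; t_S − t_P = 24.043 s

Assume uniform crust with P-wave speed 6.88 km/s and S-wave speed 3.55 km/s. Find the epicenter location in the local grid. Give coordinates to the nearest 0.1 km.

Distance from S−P lag: d = Δt · v_P v_S / (v_P − v_S) = Δt · (6.88·3.55)/(6.88−3.55) ≈ 7.3345·Δt.
So d_STA03 = 198.20, d_STA04 = 148.99, d_STA05 = 176.34 km.
Circle about each station: (x − 115.0)² + (y + 17.5)² = 198.20²; (x − 66.5)² + (y + 27.0)² = 148.99²; (x − 78.9)² + (y + 112.6)² = 176.34².
Subtracting pairs of circle equations eliminates x²+y² and gives linear equations (the radical axes):
-97.0 x − 19.0 y = 8705.22
-72.2 x − 190.2 y = 13560.16
Solving the 2×2 system: x ≈ -81.9, y ≈ -40.2 km.
Check against STA03 (with the unrounded x, y): √((x − 115.0)²+(y + 17.5)²) = 198.17 ≈ 198.20 km. ✓

-81.9 km east, -40.2 km north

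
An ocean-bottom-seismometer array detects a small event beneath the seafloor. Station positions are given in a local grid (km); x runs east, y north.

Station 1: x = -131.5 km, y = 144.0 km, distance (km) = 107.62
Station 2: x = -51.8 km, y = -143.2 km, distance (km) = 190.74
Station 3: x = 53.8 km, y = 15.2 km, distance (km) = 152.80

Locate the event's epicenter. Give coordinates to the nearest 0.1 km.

x ≈ -96.6 km, y ≈ 42.2 km

Circle about each station: (x + 131.5)² + (y − 144.0)² = 107.62²; (x + 51.8)² + (y + 143.2)² = 190.74²; (x − 53.8)² + (y − 15.2)² = 152.80².
Subtracting the Station 1 equation from the Station 2 and Station 3 equations removes the quadratic terms:
159.4 x − 574.4 y = -39638.45
370.6 x − 257.6 y = -46668.55
Solving the 2×2 system: x ≈ -96.6, y ≈ 42.2 km.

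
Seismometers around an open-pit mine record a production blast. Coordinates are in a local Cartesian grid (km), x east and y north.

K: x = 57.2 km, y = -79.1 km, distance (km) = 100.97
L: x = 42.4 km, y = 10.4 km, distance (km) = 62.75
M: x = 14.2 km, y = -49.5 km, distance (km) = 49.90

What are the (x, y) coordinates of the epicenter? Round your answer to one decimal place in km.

(-16.8, -10.4)

Circle about each station: (x − 57.2)² + (y + 79.1)² = 100.97²; (x − 42.4)² + (y − 10.4)² = 62.75²; (x − 14.2)² + (y + 49.5)² = 49.90².
Subtracting pairs of circle equations eliminates x²+y² and gives linear equations (the radical axes):
-29.6 x + 179.0 y = -1365.35
-86.0 x + 59.2 y = 828.17
Solving the 2×2 system: x ≈ -16.8, y ≈ -10.4 km.
Check against K (with the unrounded x, y): √((x − 57.2)²+(y + 79.1)²) = 100.96 ≈ 100.97 km. ✓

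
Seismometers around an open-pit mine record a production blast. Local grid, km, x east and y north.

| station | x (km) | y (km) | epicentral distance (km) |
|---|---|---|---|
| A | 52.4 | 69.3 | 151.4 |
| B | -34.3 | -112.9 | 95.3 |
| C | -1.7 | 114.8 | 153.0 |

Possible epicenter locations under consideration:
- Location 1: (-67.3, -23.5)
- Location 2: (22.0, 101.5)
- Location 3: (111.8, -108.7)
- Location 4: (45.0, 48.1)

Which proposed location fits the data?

For each candidate, compare |candidate − station| to the reported distance:
Location 1: residuals A 0.1, B 0.0, C 0.1 → max 0.1 km
Location 2: residuals A 107.1, B 126.4, C 125.8 → max 126.4 km
Location 3: residuals A 36.2, B 50.9, C 97.7 → max 97.7 km
Location 4: residuals A 128.9, B 84.2, C 71.6 → max 128.9 km
Only Location 1 has all residuals ≈ 0.

Location 1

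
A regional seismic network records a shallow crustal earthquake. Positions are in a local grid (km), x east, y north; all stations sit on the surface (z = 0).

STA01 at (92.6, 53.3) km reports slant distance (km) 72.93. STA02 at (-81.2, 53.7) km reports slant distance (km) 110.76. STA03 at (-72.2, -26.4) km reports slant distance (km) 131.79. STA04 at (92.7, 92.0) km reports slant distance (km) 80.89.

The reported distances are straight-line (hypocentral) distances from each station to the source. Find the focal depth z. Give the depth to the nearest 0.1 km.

Each station gives a sphere (x−x_i)² + (y−y_i)² + z² = d_i² (stations at z=0).
Subtracting the STA01 sphere from STA02 and STA03: z² cancels, leaving linear equations in x and y:
-347.6 x + 0.8 y = -8887.51
-329.6 x − 159.4 y = -17555.67
Solving: x ≈ 25.699, y ≈ 56.996 km (keep extra digits for the depth step; rounded: 25.7, 57.0).
Then from the STA01 sphere: z² = 72.93² − (x − 92.6)² − (y − 53.3)² with x = 25.699, y = 56.996, so z ≈ 28.799 ≈ 28.8 km.

28.8 km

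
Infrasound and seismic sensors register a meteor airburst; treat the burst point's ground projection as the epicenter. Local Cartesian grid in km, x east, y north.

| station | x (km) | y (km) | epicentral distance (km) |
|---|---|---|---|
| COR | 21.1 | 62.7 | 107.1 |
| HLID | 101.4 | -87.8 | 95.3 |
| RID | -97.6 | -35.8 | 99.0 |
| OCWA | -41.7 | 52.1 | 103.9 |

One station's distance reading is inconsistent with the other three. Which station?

Solve using three stations at a time. Using COR, RID, OCWA (subtract circle equations pairwise → linear system) gives (x, y) ≈ (1.2, -42.6).
Distances from that point to each station vs reported:
  COR: calculated 107.1 vs reported 107.1 → residual 0.0 km
  HLID: calculated 109.9 vs reported 95.3 → residual 14.6 km
  RID: calculated 99.0 vs reported 99.0 → residual 0.0 km
  OCWA: calculated 103.9 vs reported 103.9 → residual 0.0 km
COR, RID, OCWA are mutually consistent (residuals ≈ 0); HLID is off by 14.6 km.

HLID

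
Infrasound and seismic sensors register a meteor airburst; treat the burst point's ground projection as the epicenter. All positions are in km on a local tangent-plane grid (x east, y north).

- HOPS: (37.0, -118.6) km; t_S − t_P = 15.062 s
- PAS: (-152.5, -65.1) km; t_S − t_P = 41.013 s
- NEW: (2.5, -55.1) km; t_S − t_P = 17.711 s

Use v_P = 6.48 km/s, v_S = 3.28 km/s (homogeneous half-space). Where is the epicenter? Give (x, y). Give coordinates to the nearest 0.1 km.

x ≈ 119.9 km, y ≈ -62.6 km

Distance from S−P lag: d = Δt · v_P v_S / (v_P − v_S) = Δt · (6.48·3.28)/(6.48−3.28) ≈ 6.6420·Δt.
So d_HOPS = 100.04, d_PAS = 272.41, d_NEW = 117.64 km.
Circle about each station: (x − 37.0)² + (y + 118.6)² = 100.04²; (x + 152.5)² + (y + 65.1)² = 272.41²; (x − 2.5)² + (y + 55.1)² = 117.64².
Subtracting pairs of circle equations eliminates x²+y² and gives linear equations (the radical axes):
-379.0 x + 107.0 y = -52139.91
-69.0 x + 127.0 y = -16223.87
Solving the 2×2 system: x ≈ 119.9, y ≈ -62.6 km.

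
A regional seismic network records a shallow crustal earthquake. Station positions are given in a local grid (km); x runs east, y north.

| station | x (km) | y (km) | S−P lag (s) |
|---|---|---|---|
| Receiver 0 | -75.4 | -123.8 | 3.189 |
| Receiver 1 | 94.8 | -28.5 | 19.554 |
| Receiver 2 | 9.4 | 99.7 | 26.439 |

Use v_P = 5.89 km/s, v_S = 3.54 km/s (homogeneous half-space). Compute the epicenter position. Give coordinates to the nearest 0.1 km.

(-47.4, -127.9)

Distance from S−P lag: d = Δt · v_P v_S / (v_P − v_S) = Δt · (5.89·3.54)/(5.89−3.54) ≈ 8.8726·Δt.
So d_Receiver 0 = 28.29, d_Receiver 1 = 173.49, d_Receiver 2 = 234.58 km.
Circle about each station: (x + 75.4)² + (y + 123.8)² = 28.29²; (x − 94.8)² + (y + 28.5)² = 173.49²; (x − 9.4)² + (y − 99.7)² = 234.58².
Subtracting pairs of circle equations eliminates x²+y² and gives linear equations (the radical axes):
340.4 x + 190.6 y = -40510.77
169.6 x + 447.0 y = -65210.60
Solving the 2×2 system: x ≈ -47.4, y ≈ -127.9 km.
Check against Receiver 0 (with the unrounded x, y): √((x + 75.4)²+(y + 123.8)²) = 28.31 ≈ 28.29 km. ✓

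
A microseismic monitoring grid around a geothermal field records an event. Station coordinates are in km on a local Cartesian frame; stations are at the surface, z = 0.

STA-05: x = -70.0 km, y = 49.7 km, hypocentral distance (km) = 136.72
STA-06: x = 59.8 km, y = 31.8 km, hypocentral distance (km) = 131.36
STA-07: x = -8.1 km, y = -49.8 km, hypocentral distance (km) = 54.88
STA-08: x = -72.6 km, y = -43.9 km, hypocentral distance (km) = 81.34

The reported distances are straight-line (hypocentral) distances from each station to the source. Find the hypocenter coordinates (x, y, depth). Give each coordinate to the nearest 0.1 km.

Each station gives a sphere (x−x_i)² + (y−y_i)² + z² = d_i² (stations at z=0).
Subtracting the STA-05 sphere from STA-06 and STA-07: z² cancels, leaving linear equations in x and y:
259.6 x − 35.8 y = -1345.90
123.8 x − 199.0 y = 10856.10
Solving: x ≈ -13.900, y ≈ -63.201 km (keep extra digits for the depth step; rounded: -13.9, -63.2).
Then from the STA-05 sphere: z² = 136.72² − (x + 70.0)² − (y − 49.7)² with x = -13.900, y = -63.201, so z ≈ 52.901 ≈ 52.9 km.

(-13.9, -63.2, 52.9)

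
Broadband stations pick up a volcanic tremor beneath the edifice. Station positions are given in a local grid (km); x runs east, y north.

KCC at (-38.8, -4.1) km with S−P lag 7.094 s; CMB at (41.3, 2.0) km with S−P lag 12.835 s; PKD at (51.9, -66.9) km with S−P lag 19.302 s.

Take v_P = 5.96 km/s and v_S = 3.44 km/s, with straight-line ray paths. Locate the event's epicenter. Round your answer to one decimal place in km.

Distance from S−P lag: d = Δt · v_P v_S / (v_P − v_S) = Δt · (5.96·3.44)/(5.96−3.44) ≈ 8.1359·Δt.
So d_KCC = 57.72, d_CMB = 104.42, d_PKD = 157.04 km.
Circle about each station: (x + 38.8)² + (y + 4.1)² = 57.72²; (x − 41.3)² + (y − 2.0)² = 104.42²; (x − 51.9)² + (y + 66.9)² = 157.04².
Subtracting pairs of circle equations eliminates x²+y² and gives linear equations (the radical axes):
160.2 x + 12.2 y = -7384.50
181.4 x − 125.6 y = -15682.99
Solving the 2×2 system: x ≈ -50.1, y ≈ 52.5 km.

(-50.1, 52.5)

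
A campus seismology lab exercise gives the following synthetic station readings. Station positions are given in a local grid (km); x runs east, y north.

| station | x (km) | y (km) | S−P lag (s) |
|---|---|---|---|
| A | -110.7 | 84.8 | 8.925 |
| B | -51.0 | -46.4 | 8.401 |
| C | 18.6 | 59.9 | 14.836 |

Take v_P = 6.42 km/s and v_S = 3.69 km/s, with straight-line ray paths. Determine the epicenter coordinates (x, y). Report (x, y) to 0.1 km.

(-99.3, 8.2)

Distance from S−P lag: d = Δt · v_P v_S / (v_P − v_S) = Δt · (6.42·3.69)/(6.42−3.69) ≈ 8.6776·Δt.
So d_A = 77.45, d_B = 72.90, d_C = 128.74 km.
Circle about each station: (x + 110.7)² + (y − 84.8)² = 77.45²; (x + 51.0)² + (y + 46.4)² = 72.90²; (x − 18.6)² + (y − 59.9)² = 128.74².
Subtracting the A equation from the B and C equations removes the quadratic terms:
119.4 x − 262.4 y = -14007.48
258.6 x − 49.8 y = -26087.05
Solving the 2×2 system: x ≈ -99.3, y ≈ 8.2 km.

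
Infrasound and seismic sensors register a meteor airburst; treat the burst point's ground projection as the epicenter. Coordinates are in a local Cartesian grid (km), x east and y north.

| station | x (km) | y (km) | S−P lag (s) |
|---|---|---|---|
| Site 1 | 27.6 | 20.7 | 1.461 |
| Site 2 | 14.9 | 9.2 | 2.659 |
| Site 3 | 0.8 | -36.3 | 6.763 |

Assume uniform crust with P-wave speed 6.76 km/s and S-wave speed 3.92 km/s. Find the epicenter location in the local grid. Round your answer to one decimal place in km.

x ≈ 39.3 km, y ≈ 13.7 km

Distance from S−P lag: d = Δt · v_P v_S / (v_P − v_S) = Δt · (6.76·3.92)/(6.76−3.92) ≈ 9.3307·Δt.
So d_Site 1 = 13.63, d_Site 2 = 24.81, d_Site 3 = 63.10 km.
Circle about each station: (x − 27.6)² + (y − 20.7)² = 13.63²; (x − 14.9)² + (y − 9.2)² = 24.81²; (x − 0.8)² + (y + 36.3)² = 63.10².
Subtracting the Site 1 equation from the Site 2 and Site 3 equations removes the quadratic terms:
-25.4 x − 23.0 y = -1313.36
-53.6 x − 114.0 y = -3667.75
Solving the 2×2 system: x ≈ 39.3, y ≈ 13.7 km.
Check against Site 1 (with the unrounded x, y): √((x − 27.6)²+(y − 20.7)²) = 13.65 ≈ 13.63 km. ✓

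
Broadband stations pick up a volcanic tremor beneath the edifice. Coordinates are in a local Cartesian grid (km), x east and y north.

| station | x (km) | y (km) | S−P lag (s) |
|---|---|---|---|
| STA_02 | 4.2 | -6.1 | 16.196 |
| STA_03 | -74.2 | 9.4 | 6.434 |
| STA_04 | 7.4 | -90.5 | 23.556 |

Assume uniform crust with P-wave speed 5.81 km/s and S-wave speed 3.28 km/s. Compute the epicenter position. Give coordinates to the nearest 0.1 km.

-106.2 km east, 45.8 km north

Distance from S−P lag: d = Δt · v_P v_S / (v_P − v_S) = Δt · (5.81·3.28)/(5.81−3.28) ≈ 7.5323·Δt.
So d_STA_02 = 121.99, d_STA_03 = 48.46, d_STA_04 = 177.43 km.
Circle about each station: (x − 4.2)² + (y + 6.1)² = 121.99²; (x + 74.2)² + (y − 9.4)² = 48.46²; (x − 7.4)² + (y + 90.5)² = 177.43².
Subtracting pairs of circle equations eliminates x²+y² and gives linear equations (the radical axes):
-156.8 x + 31.0 y = 18072.34
6.4 x − 168.8 y = -8409.68
Solving the 2×2 system: x ≈ -106.2, y ≈ 45.8 km.
Check against STA_02 (with the unrounded x, y): √((x − 4.2)²+(y + 6.1)²) = 121.99 ≈ 121.99 km. ✓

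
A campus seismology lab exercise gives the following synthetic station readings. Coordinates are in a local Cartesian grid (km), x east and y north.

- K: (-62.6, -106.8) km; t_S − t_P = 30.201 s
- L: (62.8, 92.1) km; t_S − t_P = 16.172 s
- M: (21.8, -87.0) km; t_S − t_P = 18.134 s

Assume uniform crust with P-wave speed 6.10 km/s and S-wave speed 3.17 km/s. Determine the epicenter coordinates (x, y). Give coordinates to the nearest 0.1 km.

x ≈ 108.4 km, y ≈ -4.4 km

Distance from S−P lag: d = Δt · v_P v_S / (v_P − v_S) = Δt · (6.10·3.17)/(6.10−3.17) ≈ 6.5997·Δt.
So d_K = 199.32, d_L = 106.73, d_M = 119.68 km.
Circle about each station: (x + 62.6)² + (y + 106.8)² = 199.32²; (x − 62.8)² + (y − 92.1)² = 106.73²; (x − 21.8)² + (y + 87.0)² = 119.68².
Subtracting pairs of circle equations eliminates x²+y² and gives linear equations (the radical axes):
250.8 x + 397.8 y = 25438.42
168.8 x + 39.6 y = 18124.40
Solving the 2×2 system: x ≈ 108.4, y ≈ -4.4 km.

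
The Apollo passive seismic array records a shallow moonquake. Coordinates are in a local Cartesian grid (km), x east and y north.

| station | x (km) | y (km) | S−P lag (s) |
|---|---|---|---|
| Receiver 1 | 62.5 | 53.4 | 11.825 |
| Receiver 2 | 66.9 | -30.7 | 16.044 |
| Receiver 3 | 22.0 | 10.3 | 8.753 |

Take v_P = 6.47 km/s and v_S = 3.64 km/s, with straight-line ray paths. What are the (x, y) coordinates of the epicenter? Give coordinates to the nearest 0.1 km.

Distance from S−P lag: d = Δt · v_P v_S / (v_P − v_S) = Δt · (6.47·3.64)/(6.47−3.64) ≈ 8.3218·Δt.
So d_Receiver 1 = 98.41, d_Receiver 2 = 133.52, d_Receiver 3 = 72.84 km.
Circle about each station: (x − 62.5)² + (y − 53.4)² = 98.41²; (x − 66.9)² + (y + 30.7)² = 133.52²; (x − 22.0)² + (y − 10.3)² = 72.84².
Subtracting the Receiver 1 equation from the Receiver 2 and Receiver 3 equations removes the quadratic terms:
8.8 x − 168.2 y = -9482.77
-81.0 x − 86.2 y = -1788.86
Solving the 2×2 system: x ≈ -35.9, y ≈ 54.5 km.

-35.9 km east, 54.5 km north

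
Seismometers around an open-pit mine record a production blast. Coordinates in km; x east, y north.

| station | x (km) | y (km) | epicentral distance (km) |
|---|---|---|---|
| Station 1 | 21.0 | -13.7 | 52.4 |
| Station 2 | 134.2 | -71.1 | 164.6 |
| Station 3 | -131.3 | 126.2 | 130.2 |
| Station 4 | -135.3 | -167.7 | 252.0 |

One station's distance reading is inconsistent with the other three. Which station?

Solve using three stations at a time. Using Station 1, Station 2, Station 4 (subtract circle equations pairwise → linear system) gives (x, y) ≈ (10.7, 37.7).
Distances from that point to each station vs reported:
  Station 1: calculated 52.4 vs reported 52.4 → residual 0.0 km
  Station 2: calculated 164.6 vs reported 164.6 → residual 0.0 km
  Station 3: calculated 167.3 vs reported 130.2 → residual 37.1 km
  Station 4: calculated 252.0 vs reported 252.0 → residual 0.0 km
Station 1, Station 2, Station 4 are mutually consistent (residuals ≈ 0); Station 3 is off by 37.1 km.

Station 3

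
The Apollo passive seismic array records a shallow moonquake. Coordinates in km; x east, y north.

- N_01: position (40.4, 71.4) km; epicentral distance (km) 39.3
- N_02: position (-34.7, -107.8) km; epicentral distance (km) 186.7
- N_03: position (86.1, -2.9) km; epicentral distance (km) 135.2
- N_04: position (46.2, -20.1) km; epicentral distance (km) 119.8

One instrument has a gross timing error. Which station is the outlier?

N_01

Solve using three stations at a time. Using N_02, N_03, N_04 (subtract circle equations pairwise → linear system) gives (x, y) ≈ (-21.8, 78.4).
Distances from that point to each station vs reported:
  N_01: calculated 62.6 vs reported 39.3 → residual 23.3 km
  N_02: calculated 186.6 vs reported 186.7 → residual 0.1 km
  N_03: calculated 135.1 vs reported 135.2 → residual 0.1 km
  N_04: calculated 119.7 vs reported 119.8 → residual 0.1 km
N_02, N_03, N_04 are mutually consistent (residuals ≈ 0); N_01 is off by 23.3 km.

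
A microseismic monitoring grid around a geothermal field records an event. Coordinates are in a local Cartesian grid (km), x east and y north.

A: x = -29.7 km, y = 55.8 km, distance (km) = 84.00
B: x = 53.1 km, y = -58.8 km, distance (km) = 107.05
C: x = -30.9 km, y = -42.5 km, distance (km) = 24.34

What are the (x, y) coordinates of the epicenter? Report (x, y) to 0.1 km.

Circle about each station: (x + 29.7)² + (y − 55.8)² = 84.00²; (x − 53.1)² + (y + 58.8)² = 107.05²; (x + 30.9)² + (y + 42.5)² = 24.34².
Subtracting the A equation from the B and C equations removes the quadratic terms:
165.6 x − 229.2 y = -2122.38
-2.4 x − 196.6 y = 5228.89
Solving the 2×2 system: x ≈ -48.8, y ≈ -26.0 km.

(-48.8, -26.0)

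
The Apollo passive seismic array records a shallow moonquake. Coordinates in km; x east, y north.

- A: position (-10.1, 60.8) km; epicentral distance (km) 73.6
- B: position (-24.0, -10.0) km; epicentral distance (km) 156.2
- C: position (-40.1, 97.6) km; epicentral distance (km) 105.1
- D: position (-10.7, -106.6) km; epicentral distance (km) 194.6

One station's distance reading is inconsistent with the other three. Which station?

B

Solve using three stations at a time. Using A, C, D (subtract circle equations pairwise → linear system) gives (x, y) ≈ (62.1, 73.8).
Distances from that point to each station vs reported:
  A: calculated 73.3 vs reported 73.6 → residual 0.3 km
  B: calculated 120.1 vs reported 156.2 → residual 36.1 km
  C: calculated 104.9 vs reported 105.1 → residual 0.2 km
  D: calculated 194.5 vs reported 194.6 → residual 0.1 km
A, C, D are mutually consistent (residuals ≈ 0); B is off by 36.1 km.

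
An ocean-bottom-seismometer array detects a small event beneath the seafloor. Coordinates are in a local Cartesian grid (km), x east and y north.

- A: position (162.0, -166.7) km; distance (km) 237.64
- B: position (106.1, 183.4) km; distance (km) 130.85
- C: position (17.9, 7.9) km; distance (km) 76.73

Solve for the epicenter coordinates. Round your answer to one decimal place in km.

78.0 km east, 55.6 km north

Circle about each station: (x − 162.0)² + (y + 166.7)² = 237.64²; (x − 106.1)² + (y − 183.4)² = 130.85²; (x − 17.9)² + (y − 7.9)² = 76.73².
Subtracting pairs of circle equations eliminates x²+y² and gives linear equations (the radical axes):
-111.8 x + 700.2 y = 30210.93
-288.2 x + 349.2 y = -3064.79
Solving the 2×2 system: x ≈ 78.0, y ≈ 55.6 km.
Check against A (with the unrounded x, y): √((x − 162.0)²+(y + 166.7)²) = 237.64 ≈ 237.64 km. ✓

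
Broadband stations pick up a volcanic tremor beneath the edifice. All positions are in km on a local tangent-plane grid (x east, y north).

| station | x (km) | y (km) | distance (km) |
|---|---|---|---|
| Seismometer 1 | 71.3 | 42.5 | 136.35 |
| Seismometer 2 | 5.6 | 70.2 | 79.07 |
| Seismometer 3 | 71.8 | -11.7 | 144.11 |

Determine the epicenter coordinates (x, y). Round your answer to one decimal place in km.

Circle about each station: (x − 71.3)² + (y − 42.5)² = 136.35²; (x − 5.6)² + (y − 70.2)² = 79.07²; (x − 71.8)² + (y + 11.7)² = 144.11².
Subtracting the Seismometer 1 equation from the Seismometer 2 and Seismometer 3 equations removes the quadratic terms:
-131.4 x + 55.4 y = 10408.72
1.0 x − 108.4 y = -3774.18
Solving the 2×2 system: x ≈ -64.8, y ≈ 34.2 km.
Check against Seismometer 1 (with the unrounded x, y): √((x − 71.3)²+(y − 42.5)²) = 136.34 ≈ 136.35 km. ✓

-64.8 km east, 34.2 km north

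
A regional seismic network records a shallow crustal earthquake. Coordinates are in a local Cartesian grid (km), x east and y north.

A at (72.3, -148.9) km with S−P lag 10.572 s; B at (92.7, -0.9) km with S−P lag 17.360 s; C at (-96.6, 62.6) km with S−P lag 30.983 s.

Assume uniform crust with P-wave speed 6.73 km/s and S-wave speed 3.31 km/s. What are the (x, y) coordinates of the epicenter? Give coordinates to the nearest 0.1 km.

Distance from S−P lag: d = Δt · v_P v_S / (v_P − v_S) = Δt · (6.73·3.31)/(6.73−3.31) ≈ 6.5135·Δt.
So d_A = 68.86, d_B = 113.08, d_C = 201.81 km.
Circle about each station: (x − 72.3)² + (y + 148.9)² = 68.86²; (x − 92.7)² + (y + 0.9)² = 113.08²; (x + 96.6)² + (y − 62.6)² = 201.81².
Subtracting pairs of circle equations eliminates x²+y² and gives linear equations (the radical axes):
40.8 x + 296.0 y = -26849.79
-337.8 x + 423.0 y = -50133.76
Solving the 2×2 system: x ≈ 29.7, y ≈ -94.8 km.
Check against A (with the unrounded x, y): √((x − 72.3)²+(y + 148.9)²) = 68.86 ≈ 68.86 km. ✓

(29.7, -94.8)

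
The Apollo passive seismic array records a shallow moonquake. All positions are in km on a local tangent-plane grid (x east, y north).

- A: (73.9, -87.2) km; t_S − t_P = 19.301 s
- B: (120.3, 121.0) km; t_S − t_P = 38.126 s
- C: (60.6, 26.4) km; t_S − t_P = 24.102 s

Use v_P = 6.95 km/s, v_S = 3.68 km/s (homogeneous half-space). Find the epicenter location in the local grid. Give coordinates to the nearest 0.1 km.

Distance from S−P lag: d = Δt · v_P v_S / (v_P − v_S) = Δt · (6.95·3.68)/(6.95−3.68) ≈ 7.8214·Δt.
So d_A = 150.96, d_B = 298.20, d_C = 188.51 km.
Circle about each station: (x − 73.9)² + (y + 87.2)² = 150.96²; (x − 120.3)² + (y − 121.0)² = 298.20²; (x − 60.6)² + (y − 26.4)² = 188.51².
Subtracting pairs of circle equations eliminates x²+y² and gives linear equations (the radical axes):
92.8 x + 416.4 y = -50086.28
-26.6 x + 227.2 y = -21442.83
Solving the 2×2 system: x ≈ -76.2, y ≈ -103.3 km.

x ≈ -76.2 km, y ≈ -103.3 km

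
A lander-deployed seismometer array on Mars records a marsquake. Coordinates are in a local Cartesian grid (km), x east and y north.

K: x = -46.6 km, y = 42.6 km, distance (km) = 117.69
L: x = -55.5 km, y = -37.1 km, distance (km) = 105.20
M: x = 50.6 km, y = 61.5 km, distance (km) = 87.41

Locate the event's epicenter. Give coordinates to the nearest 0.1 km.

x ≈ 49.1 km, y ≈ -25.9 km

Circle about each station: (x + 46.6)² + (y − 42.6)² = 117.69²; (x + 55.5)² + (y + 37.1)² = 105.20²; (x − 50.6)² + (y − 61.5)² = 87.41².
Subtracting the K equation from the L and M equations removes the quadratic terms:
-17.8 x − 159.4 y = 3254.24
194.4 x + 37.8 y = 8566.72
Solving the 2×2 system: x ≈ 49.1, y ≈ -25.9 km.
Check against K (with the unrounded x, y): √((x + 46.6)²+(y − 42.6)²) = 117.69 ≈ 117.69 km. ✓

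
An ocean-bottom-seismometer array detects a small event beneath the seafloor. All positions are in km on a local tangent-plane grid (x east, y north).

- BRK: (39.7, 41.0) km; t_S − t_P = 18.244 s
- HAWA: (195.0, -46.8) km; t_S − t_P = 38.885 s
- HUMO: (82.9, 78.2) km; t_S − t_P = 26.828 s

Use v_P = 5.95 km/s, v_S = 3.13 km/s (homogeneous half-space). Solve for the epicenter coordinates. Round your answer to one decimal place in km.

Distance from S−P lag: d = Δt · v_P v_S / (v_P − v_S) = Δt · (5.95·3.13)/(5.95−3.13) ≈ 6.6041·Δt.
So d_BRK = 120.48, d_HAWA = 256.80, d_HUMO = 177.17 km.
Circle about each station: (x − 39.7)² + (y − 41.0)² = 120.48²; (x − 195.0)² + (y + 46.8)² = 256.80²; (x − 82.9)² + (y − 78.2)² = 177.17².
Subtracting the BRK equation from the HAWA and HUMO equations removes the quadratic terms:
310.6 x − 175.6 y = -14472.66
86.4 x + 74.4 y = -7143.22
Solving the 2×2 system: x ≈ -60.9, y ≈ -25.3 km.

(-60.9, -25.3)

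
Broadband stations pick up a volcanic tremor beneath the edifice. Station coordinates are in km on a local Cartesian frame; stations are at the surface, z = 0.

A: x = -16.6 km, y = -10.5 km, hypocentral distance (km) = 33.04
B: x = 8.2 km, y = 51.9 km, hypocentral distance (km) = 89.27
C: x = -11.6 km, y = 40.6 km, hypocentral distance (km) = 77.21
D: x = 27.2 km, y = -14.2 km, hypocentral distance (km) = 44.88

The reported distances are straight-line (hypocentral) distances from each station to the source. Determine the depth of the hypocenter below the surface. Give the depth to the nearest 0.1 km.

Each station gives a sphere (x−x_i)² + (y−y_i)² + z² = d_i² (stations at z=0).
Subtracting the A sphere from B and C: z² cancels, leaving linear equations in x and y:
49.6 x + 124.8 y = -4502.45
10.0 x + 102.2 y = -3472.63
Solving: x ≈ -7.005, y ≈ -33.293 km (keep extra digits for the depth step; rounded: -7.0, -33.3).
Then from the A sphere: z² = 33.04² − (x + 16.6)² − (y + 10.5)² with x = -7.005, y = -33.293, so z ≈ 21.910 ≈ 21.9 km.
Check against D (with the unrounded solution): distance 44.88 ≈ 44.88 km. ✓

depth ≈ 21.9 km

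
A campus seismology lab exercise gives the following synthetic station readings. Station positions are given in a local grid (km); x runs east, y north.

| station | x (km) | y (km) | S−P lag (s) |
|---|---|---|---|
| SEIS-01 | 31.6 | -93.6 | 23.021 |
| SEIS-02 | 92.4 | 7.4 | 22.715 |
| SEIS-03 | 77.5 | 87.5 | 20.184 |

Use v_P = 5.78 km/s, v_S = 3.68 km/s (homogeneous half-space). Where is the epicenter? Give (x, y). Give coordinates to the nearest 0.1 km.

-126.7 km east, 77.6 km north

Distance from S−P lag: d = Δt · v_P v_S / (v_P − v_S) = Δt · (5.78·3.68)/(5.78−3.68) ≈ 10.1288·Δt.
So d_SEIS-01 = 233.17, d_SEIS-02 = 230.07, d_SEIS-03 = 204.44 km.
Circle about each station: (x − 31.6)² + (y + 93.6)² = 233.17²; (x − 92.4)² + (y − 7.4)² = 230.07²; (x − 77.5)² + (y − 87.5)² = 204.44².
Subtracting the SEIS-01 equation from the SEIS-02 and SEIS-03 equations removes the quadratic terms:
121.6 x + 202.0 y = 269.04
91.8 x + 362.2 y = 16475.52
Solving the 2×2 system: x ≈ -126.7, y ≈ 77.6 km.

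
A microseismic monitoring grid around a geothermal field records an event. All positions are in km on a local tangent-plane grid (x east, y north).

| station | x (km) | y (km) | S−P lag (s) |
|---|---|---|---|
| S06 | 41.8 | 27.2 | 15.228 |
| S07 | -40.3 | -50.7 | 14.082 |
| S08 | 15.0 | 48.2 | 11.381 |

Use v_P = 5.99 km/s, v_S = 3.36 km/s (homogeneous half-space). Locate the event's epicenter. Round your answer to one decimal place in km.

x ≈ -72.0 km, y ≈ 52.3 km

Distance from S−P lag: d = Δt · v_P v_S / (v_P − v_S) = Δt · (5.99·3.36)/(5.99−3.36) ≈ 7.6526·Δt.
So d_S06 = 116.53, d_S07 = 107.76, d_S08 = 87.09 km.
Circle about each station: (x − 41.8)² + (y − 27.2)² = 116.53²; (x + 40.3)² + (y + 50.7)² = 107.76²; (x − 15.0)² + (y − 48.2)² = 87.09².
Subtracting the S06 equation from the S07 and S08 equations removes the quadratic terms:
-164.2 x − 155.8 y = 3674.52
-53.6 x + 42.0 y = 6055.73
Solving the 2×2 system: x ≈ -72.0, y ≈ 52.3 km.
Check against S06 (with the unrounded x, y): √((x − 41.8)²+(y − 27.2)²) = 116.54 ≈ 116.53 km. ✓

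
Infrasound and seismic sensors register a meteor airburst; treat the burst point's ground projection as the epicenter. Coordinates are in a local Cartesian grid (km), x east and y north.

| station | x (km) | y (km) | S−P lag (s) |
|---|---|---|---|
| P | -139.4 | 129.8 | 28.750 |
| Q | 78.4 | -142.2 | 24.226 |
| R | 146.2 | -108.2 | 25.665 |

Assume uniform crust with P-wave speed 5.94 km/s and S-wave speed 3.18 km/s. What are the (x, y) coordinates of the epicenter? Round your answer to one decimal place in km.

(18.5, 12.4)

Distance from S−P lag: d = Δt · v_P v_S / (v_P − v_S) = Δt · (5.94·3.18)/(5.94−3.18) ≈ 6.8439·Δt.
So d_P = 196.76, d_Q = 165.80, d_R = 175.65 km.
Circle about each station: (x + 139.4)² + (y − 129.8)² = 196.76²; (x − 78.4)² + (y + 142.2)² = 165.80²; (x − 146.2)² + (y + 108.2)² = 175.65².
Subtracting pairs of circle equations eliminates x²+y² and gives linear equations (the radical axes):
435.6 x − 544.0 y = 1311.86
571.2 x − 476.0 y = 4662.86
Solving the 2×2 system: x ≈ 18.5, y ≈ 12.4 km.
Check against P (with the unrounded x, y): √((x + 139.4)²+(y − 129.8)²) = 196.76 ≈ 196.76 km. ✓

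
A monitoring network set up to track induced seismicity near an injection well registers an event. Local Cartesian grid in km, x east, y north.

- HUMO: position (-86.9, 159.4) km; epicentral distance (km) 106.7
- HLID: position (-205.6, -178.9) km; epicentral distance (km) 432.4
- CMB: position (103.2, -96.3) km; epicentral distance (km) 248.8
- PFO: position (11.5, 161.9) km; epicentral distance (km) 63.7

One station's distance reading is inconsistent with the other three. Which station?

HUMO

Solve using three stations at a time. Using HLID, CMB, PFO (subtract circle equations pairwise → linear system) gives (x, y) ≈ (74.2, 150.8).
Distances from that point to each station vs reported:
  HUMO: calculated 161.3 vs reported 106.7 → residual 54.6 km
  HLID: calculated 432.4 vs reported 432.4 → residual 0.0 km
  CMB: calculated 248.8 vs reported 248.8 → residual 0.0 km
  PFO: calculated 63.6 vs reported 63.7 → residual 0.1 km
HLID, CMB, PFO are mutually consistent (residuals ≈ 0); HUMO is off by 54.6 km.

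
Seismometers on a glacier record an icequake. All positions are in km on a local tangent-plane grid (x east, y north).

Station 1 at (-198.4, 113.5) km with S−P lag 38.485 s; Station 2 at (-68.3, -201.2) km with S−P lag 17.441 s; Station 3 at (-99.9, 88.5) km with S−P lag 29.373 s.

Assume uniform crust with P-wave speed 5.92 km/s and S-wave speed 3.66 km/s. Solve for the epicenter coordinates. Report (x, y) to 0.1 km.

x ≈ 81.5 km, y ≈ -126.9 km

Distance from S−P lag: d = Δt · v_P v_S / (v_P − v_S) = Δt · (5.92·3.66)/(5.92−3.66) ≈ 9.5873·Δt.
So d_Station 1 = 368.97, d_Station 2 = 167.21, d_Station 3 = 281.61 km.
Circle about each station: (x + 198.4)² + (y − 113.5)² = 368.97²; (x + 68.3)² + (y + 201.2)² = 167.21²; (x + 99.9)² + (y − 88.5)² = 281.61².
Subtracting the Station 1 equation from the Station 2 and Station 3 equations removes the quadratic terms:
260.2 x − 629.4 y = 101081.20
197.0 x − 50.0 y = 22402.12
Solving the 2×2 system: x ≈ 81.5, y ≈ -126.9 km.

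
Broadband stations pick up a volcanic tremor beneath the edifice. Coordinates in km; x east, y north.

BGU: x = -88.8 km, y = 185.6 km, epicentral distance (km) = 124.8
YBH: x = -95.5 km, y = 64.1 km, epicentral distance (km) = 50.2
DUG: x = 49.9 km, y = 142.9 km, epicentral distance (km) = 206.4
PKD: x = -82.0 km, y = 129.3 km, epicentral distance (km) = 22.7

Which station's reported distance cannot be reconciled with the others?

PKD

Solve using three stations at a time. Using BGU, YBH, DUG (subtract circle equations pairwise → linear system) gives (x, y) ≈ (-144.7, 74.0).
Distances from that point to each station vs reported:
  BGU: calculated 124.8 vs reported 124.8 → residual 0.0 km
  YBH: calculated 50.1 vs reported 50.2 → residual 0.1 km
  DUG: calculated 206.4 vs reported 206.4 → residual 0.0 km
  PKD: calculated 83.6 vs reported 22.7 → residual 60.9 km
BGU, YBH, DUG are mutually consistent (residuals ≈ 0); PKD is off by 60.9 km.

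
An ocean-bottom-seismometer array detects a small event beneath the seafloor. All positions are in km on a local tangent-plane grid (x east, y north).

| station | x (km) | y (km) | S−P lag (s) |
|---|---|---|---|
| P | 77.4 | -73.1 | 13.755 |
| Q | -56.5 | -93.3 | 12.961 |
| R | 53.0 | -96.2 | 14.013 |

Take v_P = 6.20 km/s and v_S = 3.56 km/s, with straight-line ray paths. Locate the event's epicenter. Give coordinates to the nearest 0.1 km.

(-8.2, 3.7)

Distance from S−P lag: d = Δt · v_P v_S / (v_P − v_S) = Δt · (6.20·3.56)/(6.20−3.56) ≈ 8.3606·Δt.
So d_P = 115.00, d_Q = 108.36, d_R = 117.16 km.
Circle about each station: (x − 77.4)² + (y + 73.1)² = 115.00²; (x + 56.5)² + (y + 93.3)² = 108.36²; (x − 53.0)² + (y + 96.2)² = 117.16².
Subtracting the P equation from the Q and R equations removes the quadratic terms:
-267.8 x − 40.4 y = 2045.88
-48.8 x − 46.2 y = 227.60
Solving the 2×2 system: x ≈ -8.2, y ≈ 3.7 km.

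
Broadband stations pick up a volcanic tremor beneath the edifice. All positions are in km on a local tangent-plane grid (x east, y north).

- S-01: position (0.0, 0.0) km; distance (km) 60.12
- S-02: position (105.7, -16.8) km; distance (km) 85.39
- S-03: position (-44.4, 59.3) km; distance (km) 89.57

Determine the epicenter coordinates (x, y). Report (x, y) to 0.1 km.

(43.4, 41.6)

Circle about each station: x² + y² = 60.12²; (x − 105.7)² + (y + 16.8)² = 85.39²; (x + 44.4)² + (y − 59.3)² = 89.57².
Subtracting pairs of circle equations eliminates x²+y² and gives linear equations (the radical axes):
211.4 x − 33.6 y = 7777.69
-88.8 x + 118.6 y = 1079.48
Solving the 2×2 system: x ≈ 43.4, y ≈ 41.6 km.
Check against S-01 (with the unrounded x, y): √(x²+y²) = 60.12 ≈ 60.12 km. ✓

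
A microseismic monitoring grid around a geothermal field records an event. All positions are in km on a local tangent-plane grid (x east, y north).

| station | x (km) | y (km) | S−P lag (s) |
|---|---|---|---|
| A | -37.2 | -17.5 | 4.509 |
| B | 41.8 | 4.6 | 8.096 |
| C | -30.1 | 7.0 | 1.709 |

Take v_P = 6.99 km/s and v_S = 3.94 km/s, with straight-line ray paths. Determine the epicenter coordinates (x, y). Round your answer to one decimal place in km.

-29.1 km east, 22.4 km north

Distance from S−P lag: d = Δt · v_P v_S / (v_P − v_S) = Δt · (6.99·3.94)/(6.99−3.94) ≈ 9.0297·Δt.
So d_A = 40.71, d_B = 73.10, d_C = 15.43 km.
Circle about each station: (x + 37.2)² + (y + 17.5)² = 40.71²; (x − 41.8)² + (y − 4.6)² = 73.10²; (x + 30.1)² + (y − 7.0)² = 15.43².
Subtracting the A equation from the B and C equations removes the quadratic terms:
158.0 x + 44.2 y = -3608.00
14.2 x + 49.0 y = 684.14
Solving the 2×2 system: x ≈ -29.1, y ≈ 22.4 km.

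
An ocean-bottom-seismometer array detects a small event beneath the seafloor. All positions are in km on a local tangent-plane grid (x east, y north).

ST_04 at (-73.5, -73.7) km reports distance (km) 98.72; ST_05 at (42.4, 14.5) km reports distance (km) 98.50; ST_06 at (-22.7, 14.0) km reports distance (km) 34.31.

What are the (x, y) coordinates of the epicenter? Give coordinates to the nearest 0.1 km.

Circle about each station: (x + 73.5)² + (y + 73.7)² = 98.72²; (x − 42.4)² + (y − 14.5)² = 98.50²; (x + 22.7)² + (y − 14.0)² = 34.31².
Subtracting the ST_04 equation from the ST_05 and ST_06 equations removes the quadratic terms:
231.8 x + 176.4 y = -8782.54
101.6 x + 175.4 y = -1554.19
Solving the 2×2 system: x ≈ -55.7, y ≈ 23.4 km.

(-55.7, 23.4)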